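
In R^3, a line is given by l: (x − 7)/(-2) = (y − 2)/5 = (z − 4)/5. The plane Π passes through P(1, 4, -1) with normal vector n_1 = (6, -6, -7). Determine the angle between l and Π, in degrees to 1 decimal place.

72.3

l has direction (-2, 5, 5) through (7, 2, 4).
Π: n_1·r = n_1·P gives 6x - 6y - 7z = -11.
sin θ = |n·v| / (|n||v|) = |-77| / (√121 · √54) = 0.95258.
θ ≈ 72.3°.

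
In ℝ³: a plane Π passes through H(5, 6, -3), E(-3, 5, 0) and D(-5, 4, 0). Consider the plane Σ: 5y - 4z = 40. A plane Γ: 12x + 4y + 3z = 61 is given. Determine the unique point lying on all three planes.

HE = (-8, -1, 3), HD = (-10, -2, 3); a normal to Π is HE × HD = (3, -6, 6).
Using H: Π has equation 3x - 6y + 6z = -39.
Solving the 3×3 linear system 3x - 6y + 6z = -39, 5y - 4z = 40, 12x + 4y + 3z = 61 (e.g. by elimination or Cramer's rule, determinant = 21) gives (5, 4, -5).

(5, 4, -5)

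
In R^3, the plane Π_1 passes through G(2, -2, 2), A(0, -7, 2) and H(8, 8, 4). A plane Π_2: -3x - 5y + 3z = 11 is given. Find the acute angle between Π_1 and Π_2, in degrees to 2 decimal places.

GA = (-2, -5, 0), GH = (6, 10, 2); a normal to Π_1 is GA × GH = (-10, 4, 10).
Using G: Π_1 has equation -10x + 4y + 10z = -8.
cos θ = |n₁·n₂| / (|n₁||n₂|) = |40| / (√216 · √43).
θ = arccos(0.41505) ≈ 65.48°.

65.48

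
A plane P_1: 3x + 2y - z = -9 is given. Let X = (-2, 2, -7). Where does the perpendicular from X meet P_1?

(-5, 0, -6)

Foot = X − λn with λ = (n·X − d)/|n|² = (5 − (-9))/14 = 1.
Foot = (-2, 2, -7) − 1·(3, 2, -1) = (-5, 0, -6).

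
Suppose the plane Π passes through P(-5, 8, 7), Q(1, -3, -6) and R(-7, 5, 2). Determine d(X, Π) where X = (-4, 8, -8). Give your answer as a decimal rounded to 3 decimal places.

PQ = (6, -11, -13), PR = (-2, -3, -5); a normal to Π is PQ × PR = (16, 56, -40).
Using P: Π has equation 16x + 56y - 40z = 88.
n·X − d = (16)·(-4) + (56)·(8) + (-40)·(-8) − 88 = 616; |n| = √4992.
Distance = |616| / √4992 = 616/√4992 ≈ 8.719.

8.719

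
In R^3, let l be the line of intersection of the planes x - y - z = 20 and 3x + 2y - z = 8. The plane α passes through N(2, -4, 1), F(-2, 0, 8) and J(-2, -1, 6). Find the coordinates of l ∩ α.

Direction of l: (1, -1, -1) × (3, 2, -1) = (3, -2, 5).
A point on l: solving the two plane equations with x = -6 gives (-6, 0, -26).
NF = (-4, 4, 7), NJ = (-4, 3, 5); a normal to α is NF × NJ = (-1, -8, 4).
Using N: α has equation -x - 8y + 4z = 34.
Substitute r = (-6, 0, -26) + t(3, -2, 5) into the plane: -98 + 33t = 34, so t = 4.
Intersection: (-6, 0, -26) + 4·(3, -2, 5) = (6, -8, -6).

(6, -8, -6)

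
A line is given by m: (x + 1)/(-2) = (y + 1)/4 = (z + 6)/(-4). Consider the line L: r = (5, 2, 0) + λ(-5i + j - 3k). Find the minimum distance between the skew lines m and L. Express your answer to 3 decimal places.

4.221

m has direction (-2, 4, -4) through (-1, -1, -6).
Common perpendicular direction n = (-2, 4, -4) × (-5, 1, -3) = (-8, 14, 18).
With w = (5, 2, 0) − (-1, -1, -6) = (6, 3, 6), w · n = 102.
Distance = |w · n| / |n| = |102| / √584 ≈ 4.221.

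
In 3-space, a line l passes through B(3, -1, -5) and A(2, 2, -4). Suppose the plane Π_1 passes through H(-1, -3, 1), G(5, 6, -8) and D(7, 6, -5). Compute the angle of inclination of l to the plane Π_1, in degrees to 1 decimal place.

72.1

A direction vector for l is A − B = (-1, 3, 1).
HG = (6, 9, -9), HD = (8, 9, -6); a normal to Π_1 is HG × HD = (27, -36, -18).
Using H: Π_1 has equation 27x - 36y - 18z = 63.
sin θ = |n·v| / (|n||v|) = |-153| / (√2349 · √11) = 0.95182.
θ ≈ 72.1°.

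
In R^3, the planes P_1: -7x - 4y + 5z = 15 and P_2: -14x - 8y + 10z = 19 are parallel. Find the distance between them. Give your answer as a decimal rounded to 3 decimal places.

0.580

Rescale P_2 by 1/2: -7x - 4y + 5z = 19/2. Then distance = |15 − (19/2)| / √90 ≈ 0.580.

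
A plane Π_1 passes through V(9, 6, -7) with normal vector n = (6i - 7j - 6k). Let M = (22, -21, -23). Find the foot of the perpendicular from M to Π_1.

(4, 0, -5)

Π_1: n·r = n·V gives 6x - 7y - 6z = 54.
Foot = M − λn with λ = (n·M − d)/|n|² = (417 − 54)/121 = 3.
Foot = (22, -21, -23) − 3·(6, -7, -6) = (4, 0, -5).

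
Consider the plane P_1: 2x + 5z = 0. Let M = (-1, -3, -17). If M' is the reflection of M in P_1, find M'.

(11, -3, 13)

λ = (n·M − d)/|n|² = (-87 − 0)/29 = -3.
Reflection = M − 2λn = (-1, -3, -17) − (-6)·(2, 0, 5) = (11, -3, 13).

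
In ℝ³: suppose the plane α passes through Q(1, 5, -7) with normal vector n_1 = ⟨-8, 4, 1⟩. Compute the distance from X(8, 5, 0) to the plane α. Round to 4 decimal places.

5.4444

α: n_1·r = n_1·Q gives -8x + 4y + z = 5.
n·X − d = (-8)·(8) + (4)·(5) + (1)·(0) − 5 = -49; |n| = √81.
Distance = |-49| / √81 = 49/√81 ≈ 5.4444.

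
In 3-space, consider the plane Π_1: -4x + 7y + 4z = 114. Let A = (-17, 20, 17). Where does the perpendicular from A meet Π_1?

Foot = A − λn with λ = (n·A − d)/|n|² = (276 − 114)/81 = 2.
Foot = (-17, 20, 17) − 2·(-4, 7, 4) = (-9, 6, 9).

(-9, 6, 9)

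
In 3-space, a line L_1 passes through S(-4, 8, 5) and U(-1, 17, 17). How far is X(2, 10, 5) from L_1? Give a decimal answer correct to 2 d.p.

5.87

A direction vector for L_1 is U − S = (3, 9, 12).
Taking (-4, 8, 5) on L_1 with direction v = (3, 9, 12): w = X − (-4, 8, 5) = (6, 2, 0), and w × v = (24, -72, 48).
Distance = |w × v| / |v| = √8064 / √234 ≈ 5.87.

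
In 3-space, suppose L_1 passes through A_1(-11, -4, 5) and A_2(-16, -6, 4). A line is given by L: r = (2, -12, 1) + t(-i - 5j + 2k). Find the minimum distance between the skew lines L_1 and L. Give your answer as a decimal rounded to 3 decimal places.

10.985

A direction vector for L_1 is A_2 − A_1 = (-5, -2, -1).
Common perpendicular direction n = (-5, -2, -1) × (-1, -5, 2) = (-9, 11, 23).
With w = (2, -12, 1) − (-11, -4, 5) = (13, -8, -4), w · n = -297.
Distance = |w · n| / |n| = |-297| / √731 ≈ 10.985.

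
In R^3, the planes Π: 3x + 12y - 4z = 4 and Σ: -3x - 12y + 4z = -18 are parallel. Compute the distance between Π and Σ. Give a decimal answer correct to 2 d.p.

1.08

Rescale Σ by 1/(-1): 3x + 12y - 4z = 18. Then distance = |4 − 18| / √169 ≈ 1.08.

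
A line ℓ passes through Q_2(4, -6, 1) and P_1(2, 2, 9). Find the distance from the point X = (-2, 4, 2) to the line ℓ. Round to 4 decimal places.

7.8258

A direction vector for ℓ is P_1 − Q_2 = (-2, 8, 8).
Taking (4, -6, 1) on ℓ with direction v = (-2, 8, 8): w = X − (4, -6, 1) = (-6, 10, 1), and w × v = (72, 46, -28).
Distance = |w × v| / |v| = √8084 / √132 ≈ 7.8258.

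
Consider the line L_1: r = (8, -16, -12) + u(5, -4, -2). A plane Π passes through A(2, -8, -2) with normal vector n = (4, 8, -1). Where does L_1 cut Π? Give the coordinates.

(-7, -4, -6)

Π: n·r = n·A gives 4x + 8y - z = -54.
Substitute r = (8, -16, -12) + t(5, -4, -2) into the plane: -84 + (-10)t = -54, so t = -3.
Intersection: (8, -16, -12) + (-3)·(5, -4, -2) = (-7, -4, -6).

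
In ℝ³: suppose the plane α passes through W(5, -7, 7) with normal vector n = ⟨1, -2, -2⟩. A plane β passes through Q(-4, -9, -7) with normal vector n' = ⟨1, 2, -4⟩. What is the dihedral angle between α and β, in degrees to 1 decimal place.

α: n·r = n·W gives x - 2y - 2z = 5.
β: n'·r = n'·Q gives x + 2y - 4z = 6.
cos θ = |n₁·n₂| / (|n₁||n₂|) = |5| / (√9 · √21).
θ = arccos(0.36370) ≈ 68.7°.

68.7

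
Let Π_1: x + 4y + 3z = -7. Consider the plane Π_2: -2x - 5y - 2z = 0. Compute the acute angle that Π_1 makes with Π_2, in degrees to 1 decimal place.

cos θ = |n₁·n₂| / (|n₁||n₂|) = |-28| / (√26 · √33).
θ = arccos(0.95590) ≈ 17.1°.

17.1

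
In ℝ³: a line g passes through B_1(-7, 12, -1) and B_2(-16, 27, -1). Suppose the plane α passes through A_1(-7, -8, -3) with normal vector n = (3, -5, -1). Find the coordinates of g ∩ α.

(2, -3, -1)

A direction vector for g is B_2 − B_1 = (-9, 15, 0).
α: n·r = n·A_1 gives 3x - 5y - z = 22.
Substitute r = (-7, 12, -1) + t(-9, 15, 0) into the plane: -80 + (-102)t = 22, so t = -1.
Intersection: (-7, 12, -1) + (-1)·(-9, 15, 0) = (2, -3, -1).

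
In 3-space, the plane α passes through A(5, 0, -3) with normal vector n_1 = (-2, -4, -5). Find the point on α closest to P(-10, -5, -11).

(-6, 3, -1)

α: n_1·r = n_1·A gives -2x - 4y - 5z = 5.
Foot = P − λn with λ = (n·P − d)/|n|² = (95 − 5)/45 = 2.
Foot = (-10, -5, -11) − 2·(-2, -4, -5) = (-6, 3, -1).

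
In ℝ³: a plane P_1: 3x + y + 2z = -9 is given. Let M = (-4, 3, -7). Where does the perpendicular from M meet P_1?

Foot = M − λn with λ = (n·M − d)/|n|² = (-23 − (-9))/14 = -1.
Foot = (-4, 3, -7) − (-1)·(3, 1, 2) = (-1, 4, -5).

(-1, 4, -5)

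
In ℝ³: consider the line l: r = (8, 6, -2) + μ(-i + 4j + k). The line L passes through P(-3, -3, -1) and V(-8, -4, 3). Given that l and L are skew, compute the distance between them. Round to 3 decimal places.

5.807

A direction vector for L is V − P = (-5, -1, 4).
Common perpendicular direction n = (-1, 4, 1) × (-5, -1, 4) = (17, -1, 21).
With w = (-3, -3, -1) − (8, 6, -2) = (-11, -9, 1), w · n = -157.
Distance = |w · n| / |n| = |-157| / √731 ≈ 5.807.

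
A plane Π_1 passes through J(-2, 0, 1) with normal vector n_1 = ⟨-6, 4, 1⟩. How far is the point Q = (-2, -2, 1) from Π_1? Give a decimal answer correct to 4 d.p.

Π_1: n_1·r = n_1·J gives -6x + 4y + z = 13.
n·Q − d = (-6)·(-2) + (4)·(-2) + (1)·(1) − 13 = -8; |n| = √53.
Distance = |-8| / √53 = 8/√53 ≈ 1.0989.

1.0989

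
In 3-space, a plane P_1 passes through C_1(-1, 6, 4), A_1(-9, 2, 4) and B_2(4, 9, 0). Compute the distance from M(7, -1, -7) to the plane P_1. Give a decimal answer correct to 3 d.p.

C_1A_1 = (-8, -4, 0), C_1B_2 = (5, 3, -4); a normal to P_1 is C_1A_1 × C_1B_2 = (16, -32, -4).
Using C_1: P_1 has equation 16x - 32y - 4z = -224.
n·M − d = (16)·(7) + (-32)·(-1) + (-4)·(-7) − (-224) = 396; |n| = √1296.
Distance = |396| / √1296 = 396/√1296 ≈ 11.000.

11.000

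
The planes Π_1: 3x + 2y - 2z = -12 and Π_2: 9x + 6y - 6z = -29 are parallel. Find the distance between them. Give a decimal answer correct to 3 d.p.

Rescale Π_2 by 1/3: 3x + 2y - 2z = -29/3. Then distance = |-12 − (-29/3)| / √17 ≈ 0.566.

0.566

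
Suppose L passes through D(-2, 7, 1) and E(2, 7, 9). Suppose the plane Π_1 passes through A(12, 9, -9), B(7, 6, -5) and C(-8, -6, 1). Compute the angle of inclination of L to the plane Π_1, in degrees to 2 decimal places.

A direction vector for L is E − D = (4, 0, 8).
AB = (-5, -3, 4), AC = (-20, -15, 10); a normal to Π_1 is AB × AC = (30, -30, 15).
Using A: Π_1 has equation 30x - 30y + 15z = -45.
sin θ = |n·v| / (|n||v|) = |240| / (√2025 · √80) = 0.59628.
θ ≈ 36.60°.

36.60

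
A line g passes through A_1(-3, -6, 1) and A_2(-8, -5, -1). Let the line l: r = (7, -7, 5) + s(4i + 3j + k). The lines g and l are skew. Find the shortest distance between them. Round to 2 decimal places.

0.15

A direction vector for g is A_2 − A_1 = (-5, 1, -2).
Common perpendicular direction n = (-5, 1, -2) × (4, 3, 1) = (7, -3, -19).
With w = (7, -7, 5) − (-3, -6, 1) = (10, -1, 4), w · n = -3.
Distance = |w · n| / |n| = |-3| / √419 ≈ 0.15.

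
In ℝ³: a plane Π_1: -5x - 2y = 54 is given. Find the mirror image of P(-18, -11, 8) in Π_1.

λ = (n·P − d)/|n|² = (112 − 54)/29 = 2.
Reflection = P − 2λn = (-18, -11, 8) − 4·(-5, -2, 0) = (2, -3, 8).

(2, -3, 8)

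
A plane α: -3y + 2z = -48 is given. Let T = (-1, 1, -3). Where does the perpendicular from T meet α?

Foot = T − λn with λ = (n·T − d)/|n|² = (-9 − (-48))/13 = 3.
Foot = (-1, 1, -3) − 3·(0, -3, 2) = (-1, 10, -9).

(-1, 10, -9)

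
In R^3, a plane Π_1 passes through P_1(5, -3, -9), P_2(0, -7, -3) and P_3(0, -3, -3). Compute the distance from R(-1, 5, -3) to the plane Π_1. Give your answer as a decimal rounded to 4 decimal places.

P_1P_2 = (-5, -4, 6), P_1P_3 = (-5, 0, 6); a normal to Π_1 is P_1P_2 × P_1P_3 = (-24, 0, -20).
Using P_1: Π_1 has equation -24x - 20z = 60.
n·R − d = (-24)·(-1) + (0)·(5) + (-20)·(-3) − 60 = 24; |n| = √976.
Distance = |24| / √976 = 24/√976 ≈ 0.7682.

0.7682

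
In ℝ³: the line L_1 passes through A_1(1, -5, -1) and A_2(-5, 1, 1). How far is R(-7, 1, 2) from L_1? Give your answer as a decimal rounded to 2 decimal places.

A direction vector for L_1 is A_2 − A_1 = (-6, 6, 2).
Taking (1, -5, -1) on L_1 with direction v = (-6, 6, 2): w = R − (1, -5, -1) = (-8, 6, 3), and w × v = (-6, -2, -12).
Distance = |w × v| / |v| = √184 / √76 ≈ 1.56.

1.56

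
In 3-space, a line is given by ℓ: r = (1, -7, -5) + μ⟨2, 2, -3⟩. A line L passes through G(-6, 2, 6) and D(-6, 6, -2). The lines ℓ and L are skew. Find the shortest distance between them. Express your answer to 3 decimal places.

A direction vector for L is D − G = (0, 4, -8).
Common perpendicular direction n = (2, 2, -3) × (0, 4, -8) = (-4, 16, 8).
With w = (-6, 2, 6) − (1, -7, -5) = (-7, 9, 11), w · n = 260.
Distance = |w · n| / |n| = |260| / √336 ≈ 14.184.

14.184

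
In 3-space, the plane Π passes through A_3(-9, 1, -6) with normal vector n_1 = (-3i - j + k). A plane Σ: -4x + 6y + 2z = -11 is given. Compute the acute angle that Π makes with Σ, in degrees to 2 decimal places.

Π: n_1·r = n_1·A_3 gives -3x - y + z = 20.
cos θ = |n₁·n₂| / (|n₁||n₂|) = |8| / (√11 · √56).
θ = arccos(0.32233) ≈ 71.20°.

71.20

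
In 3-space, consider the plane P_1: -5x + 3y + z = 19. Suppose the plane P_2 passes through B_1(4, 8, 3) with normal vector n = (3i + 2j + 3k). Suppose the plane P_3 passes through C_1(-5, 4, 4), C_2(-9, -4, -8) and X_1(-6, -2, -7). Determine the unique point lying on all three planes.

(2, 8, 5)

P_2: n·r = n·B_1 gives 3x + 2y + 3z = 37.
C_1C_2 = (-4, -8, -12), C_1X_1 = (-1, -6, -11); a normal to P_3 is C_1C_2 × C_1X_1 = (16, -32, 16).
Using C_1: P_3 has equation 16x - 32y + 16z = -144.
Solving the 3×3 linear system -5x + 3y + z = 19, 3x + 2y + 3z = 37, 16x - 32y + 16z = -144 (e.g. by elimination or Cramer's rule, determinant = -768) gives (2, 8, 5).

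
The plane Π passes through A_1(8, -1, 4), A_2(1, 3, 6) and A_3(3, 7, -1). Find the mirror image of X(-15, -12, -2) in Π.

A_1A_2 = (-7, 4, 2), A_1A_3 = (-5, 8, -5); a normal to Π is A_1A_2 × A_1A_3 = (-36, -45, -36).
Using A_1: Π has equation -36x - 45y - 36z = -387.
λ = (n·X − d)/|n|² = (1152 − (-387))/4617 = 1/3.
Reflection = X − 2λn = (-15, -12, -2) − (2/3)·(-36, -45, -36) = (9, 18, 22).

(9, 18, 22)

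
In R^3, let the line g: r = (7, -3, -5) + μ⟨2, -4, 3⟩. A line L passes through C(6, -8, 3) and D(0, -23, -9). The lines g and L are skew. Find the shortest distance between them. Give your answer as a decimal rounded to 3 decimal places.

5.153

A direction vector for L is D − C = (-6, -15, -12).
Common perpendicular direction n = (2, -4, 3) × (-6, -15, -12) = (93, 6, -54).
With w = (6, -8, 3) − (7, -3, -5) = (-1, -5, 8), w · n = -555.
Distance = |w · n| / |n| = |-555| / √11601 ≈ 5.153.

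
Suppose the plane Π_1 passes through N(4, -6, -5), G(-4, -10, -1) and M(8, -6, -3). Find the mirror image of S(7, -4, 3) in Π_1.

NG = (-8, -4, 4), NM = (4, 0, 2); a normal to Π_1 is NG × NM = (-8, 32, 16).
Using N: Π_1 has equation -8x + 32y + 16z = -304.
λ = (n·S − d)/|n|² = (-136 − (-304))/1344 = 1/8.
Reflection = S − 2λn = (7, -4, 3) − (1/4)·(-8, 32, 16) = (9, -12, -1).

(9, -12, -1)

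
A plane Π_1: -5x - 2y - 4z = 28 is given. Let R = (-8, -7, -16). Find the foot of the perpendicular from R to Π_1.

Foot = R − λn with λ = (n·R − d)/|n|² = (118 − 28)/45 = 2.
Foot = (-8, -7, -16) − 2·(-5, -2, -4) = (2, -3, -8).

(2, -3, -8)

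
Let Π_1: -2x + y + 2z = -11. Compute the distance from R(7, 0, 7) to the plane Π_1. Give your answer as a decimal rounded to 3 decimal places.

3.667

n·R − d = (-2)·(7) + (1)·(0) + (2)·(7) − (-11) = 11; |n| = √9.
Distance = |11| / √9 = 11/√9 ≈ 3.667.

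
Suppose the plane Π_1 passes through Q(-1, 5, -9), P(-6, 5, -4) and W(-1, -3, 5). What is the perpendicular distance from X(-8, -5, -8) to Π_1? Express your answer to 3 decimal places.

QP = (-5, 0, 5), QW = (0, -8, 14); a normal to Π_1 is QP × QW = (40, 70, 40).
Using Q: Π_1 has equation 40x + 70y + 40z = -50.
n·X − d = (40)·(-8) + (70)·(-5) + (40)·(-8) − (-50) = -940; |n| = √8100.
Distance = |-940| / √8100 = 940/√8100 ≈ 10.444.

10.444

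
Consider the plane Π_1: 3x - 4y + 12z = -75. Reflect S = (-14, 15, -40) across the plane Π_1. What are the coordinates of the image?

(4, -9, 32)

λ = (n·S − d)/|n|² = (-582 − (-75))/169 = -3.
Reflection = S − 2λn = (-14, 15, -40) − (-6)·(3, -4, 12) = (4, -9, 32).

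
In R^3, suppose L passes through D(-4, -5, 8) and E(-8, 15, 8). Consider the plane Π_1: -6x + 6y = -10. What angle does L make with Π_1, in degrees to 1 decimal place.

A direction vector for L is E − D = (-4, 20, 0).
sin θ = |n·v| / (|n||v|) = |144| / (√72 · √416) = 0.83205.
θ ≈ 56.3°.

56.3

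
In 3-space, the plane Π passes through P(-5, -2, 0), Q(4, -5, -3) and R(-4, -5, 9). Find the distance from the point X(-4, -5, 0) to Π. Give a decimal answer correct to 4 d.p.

2.2860

PQ = (9, -3, -3), PR = (1, -3, 9); a normal to Π is PQ × PR = (-36, -84, -24).
Using P: Π has equation -36x - 84y - 24z = 348.
n·X − d = (-36)·(-4) + (-84)·(-5) + (-24)·(0) − 348 = 216; |n| = √8928.
Distance = |216| / √8928 = 216/√8928 ≈ 2.2860.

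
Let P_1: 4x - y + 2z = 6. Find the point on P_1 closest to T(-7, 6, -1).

(1, 4, 3)

Foot = T − λn with λ = (n·T − d)/|n|² = (-36 − 6)/21 = -2.
Foot = (-7, 6, -1) − (-2)·(4, -1, 2) = (1, 4, 3).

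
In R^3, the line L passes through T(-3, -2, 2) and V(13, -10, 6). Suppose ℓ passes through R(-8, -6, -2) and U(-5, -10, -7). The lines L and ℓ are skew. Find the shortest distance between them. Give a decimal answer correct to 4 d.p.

4.2475

A direction vector for L is V − T = (16, -8, 4).
A direction vector for ℓ is U − R = (3, -4, -5).
Common perpendicular direction n = (16, -8, 4) × (3, -4, -5) = (56, 92, -40).
With w = (-8, -6, -2) − (-3, -2, 2) = (-5, -4, -4), w · n = -488.
Distance = |w · n| / |n| = |-488| / √13200 ≈ 4.2475.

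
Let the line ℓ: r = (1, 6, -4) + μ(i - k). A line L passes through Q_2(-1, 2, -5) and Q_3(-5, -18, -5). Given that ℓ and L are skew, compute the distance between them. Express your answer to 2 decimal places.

1.54

A direction vector for L is Q_3 − Q_2 = (-4, -20, 0).
Common perpendicular direction n = (1, 0, -1) × (-4, -20, 0) = (-20, 4, -20).
With w = (-1, 2, -5) − (1, 6, -4) = (-2, -4, -1), w · n = 44.
Distance = |w · n| / |n| = |44| / √816 ≈ 1.54.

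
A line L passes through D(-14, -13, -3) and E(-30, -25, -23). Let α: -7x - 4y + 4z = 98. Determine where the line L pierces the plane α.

A direction vector for L is E − D = (-16, -12, -20).
Substitute r = (-14, -13, -3) + t(-16, -12, -20) into the plane: 138 + 80t = 98, so t = -1/2.
Intersection: (-14, -13, -3) + (-1/2)·(-16, -12, -20) = (-6, -7, 7).

(-6, -7, 7)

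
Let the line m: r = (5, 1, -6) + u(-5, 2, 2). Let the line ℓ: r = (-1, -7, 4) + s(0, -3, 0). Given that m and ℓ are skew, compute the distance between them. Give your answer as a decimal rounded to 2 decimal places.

Common perpendicular direction n = (-5, 2, 2) × (0, -3, 0) = (6, 0, 15).
With w = (-1, -7, 4) − (5, 1, -6) = (-6, -8, 10), w · n = 114.
Distance = |w · n| / |n| = |114| / √261 ≈ 7.06.

7.06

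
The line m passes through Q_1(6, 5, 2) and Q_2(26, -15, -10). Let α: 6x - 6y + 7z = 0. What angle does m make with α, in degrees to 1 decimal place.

27.5

A direction vector for m is Q_2 − Q_1 = (20, -20, -12).
sin θ = |n·v| / (|n||v|) = |156| / (√121 · √944) = 0.46158.
θ ≈ 27.5°.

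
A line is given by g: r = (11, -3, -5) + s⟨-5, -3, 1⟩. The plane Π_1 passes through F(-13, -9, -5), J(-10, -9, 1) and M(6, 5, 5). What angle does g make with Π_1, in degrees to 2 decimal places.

16.36

FJ = (3, 0, 6), FM = (19, 14, 10); a normal to Π_1 is FJ × FM = (-84, 84, 42).
Using F: Π_1 has equation -84x + 84y + 42z = 126.
sin θ = |n·v| / (|n||v|) = |210| / (√15876 · √35) = 0.28172.
θ ≈ 16.36°.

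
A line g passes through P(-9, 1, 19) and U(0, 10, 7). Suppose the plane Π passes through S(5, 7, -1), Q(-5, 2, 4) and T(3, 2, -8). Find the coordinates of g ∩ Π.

A direction vector for g is U − P = (9, 9, -12).
SQ = (-10, -5, 5), ST = (-2, -5, -7); a normal to Π is SQ × ST = (60, -80, 40).
Using S: Π has equation 60x - 80y + 40z = -300.
Substitute r = (-9, 1, 19) + t(9, 9, -12) into the plane: 140 + (-660)t = -300, so t = 2/3.
Intersection: (-9, 1, 19) + (2/3)·(9, 9, -12) = (-3, 7, 11).

(-3, 7, 11)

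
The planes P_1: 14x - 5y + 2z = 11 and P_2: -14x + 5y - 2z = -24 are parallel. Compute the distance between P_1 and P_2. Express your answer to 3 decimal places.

0.867

Rescale P_2 by 1/(-1): 14x - 5y + 2z = 24. Then distance = |11 − 24| / √225 ≈ 0.867.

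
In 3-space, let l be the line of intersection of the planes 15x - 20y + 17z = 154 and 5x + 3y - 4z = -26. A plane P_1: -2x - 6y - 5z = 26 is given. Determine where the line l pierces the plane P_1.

(0, -6, 2)

Direction of l: (15, -20, 17) × (5, 3, -4) = (29, 145, 145).
A point on l: solving the two plane equations with x = 1 gives (1, -1, 7).
Substitute r = (1, -1, 7) + t(29, 145, 145) into the plane: -31 + (-1653)t = 26, so t = -1/29.
Intersection: (1, -1, 7) + (-1/29)·(29, 145, 145) = (0, -6, 2).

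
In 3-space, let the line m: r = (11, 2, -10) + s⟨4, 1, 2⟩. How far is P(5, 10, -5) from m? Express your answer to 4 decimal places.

11.1034

Taking (11, 2, -10) on m with direction v = (4, 1, 2): w = P − (11, 2, -10) = (-6, 8, 5), and w × v = (11, 32, -38).
Distance = |w × v| / |v| = √2589 / √21 ≈ 11.1034.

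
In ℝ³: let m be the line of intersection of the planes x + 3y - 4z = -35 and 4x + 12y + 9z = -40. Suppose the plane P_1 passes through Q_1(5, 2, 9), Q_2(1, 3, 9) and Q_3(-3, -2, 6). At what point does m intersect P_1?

Direction of m: (1, 3, -4) × (4, 12, 9) = (75, -25, 0).
A point on m: solving the two plane equations with x = 11 gives (11, -10, 4).
Q_1Q_2 = (-4, 1, 0), Q_1Q_3 = (-8, -4, -3); a normal to P_1 is Q_1Q_2 × Q_1Q_3 = (-3, -12, 24).
Using Q_1: P_1 has equation -3x - 12y + 24z = 177.
Substitute r = (11, -10, 4) + t(75, -25, 0) into the plane: 183 + 75t = 177, so t = -2/25.
Intersection: (11, -10, 4) + (-2/25)·(75, -25, 0) = (5, -8, 4).

(5, -8, 4)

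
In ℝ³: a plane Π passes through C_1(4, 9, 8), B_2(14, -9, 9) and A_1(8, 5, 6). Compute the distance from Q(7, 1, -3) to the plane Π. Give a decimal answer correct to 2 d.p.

C_1B_2 = (10, -18, 1), C_1A_1 = (4, -4, -2); a normal to Π is C_1B_2 × C_1A_1 = (40, 24, 32).
Using C_1: Π has equation 40x + 24y + 32z = 632.
n·Q − d = (40)·(7) + (24)·(1) + (32)·(-3) − 632 = -424; |n| = √3200.
Distance = |-424| / √3200 = 424/√3200 ≈ 7.50.

7.50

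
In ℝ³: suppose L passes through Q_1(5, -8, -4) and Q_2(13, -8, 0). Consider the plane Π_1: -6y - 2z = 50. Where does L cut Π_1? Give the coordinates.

A direction vector for L is Q_2 − Q_1 = (8, 0, 4).
Substitute r = (5, -8, -4) + t(8, 0, 4) into the plane: 56 + (-8)t = 50, so t = 3/4.
Intersection: (5, -8, -4) + (3/4)·(8, 0, 4) = (11, -8, -1).

(11, -8, -1)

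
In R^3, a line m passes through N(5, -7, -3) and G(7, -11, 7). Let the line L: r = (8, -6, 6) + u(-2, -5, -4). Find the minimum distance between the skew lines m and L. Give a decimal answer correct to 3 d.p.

A direction vector for m is G − N = (2, -4, 10).
Common perpendicular direction n = (2, -4, 10) × (-2, -5, -4) = (66, -12, -18).
With w = (8, -6, 6) − (5, -7, -3) = (3, 1, 9), w · n = 24.
Distance = |w · n| / |n| = |24| / √4824 ≈ 0.346.

0.346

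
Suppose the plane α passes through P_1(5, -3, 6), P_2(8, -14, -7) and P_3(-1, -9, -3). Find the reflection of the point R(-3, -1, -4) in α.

P_1P_2 = (3, -11, -13), P_1P_3 = (-6, -6, -9); a normal to α is P_1P_2 × P_1P_3 = (21, 105, -84).
Using P_1: α has equation 21x + 105y - 84z = -714.
λ = (n·R − d)/|n|² = (168 − (-714))/18522 = 1/21.
Reflection = R − 2λn = (-3, -1, -4) − (2/21)·(21, 105, -84) = (-5, -11, 4).

(-5, -11, 4)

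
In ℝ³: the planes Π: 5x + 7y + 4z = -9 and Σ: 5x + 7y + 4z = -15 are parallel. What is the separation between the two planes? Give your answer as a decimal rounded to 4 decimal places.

0.6325

Same normal n = (5, 7, 4) with |n| = √90; distance = |-9 − (-15)| / |n| = 6/√90 ≈ 0.6325.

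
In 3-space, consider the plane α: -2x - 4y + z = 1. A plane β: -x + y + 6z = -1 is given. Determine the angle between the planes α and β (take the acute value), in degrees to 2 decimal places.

cos θ = |n₁·n₂| / (|n₁||n₂|) = |4| / (√21 · √38).
θ = arccos(0.14160) ≈ 81.86°.

81.86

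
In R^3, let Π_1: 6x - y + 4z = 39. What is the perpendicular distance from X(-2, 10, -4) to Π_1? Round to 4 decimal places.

n·X − d = (6)·(-2) + (-1)·(10) + (4)·(-4) − 39 = -77; |n| = √53.
Distance = |-77| / √53 = 77/√53 ≈ 10.5768.

10.5768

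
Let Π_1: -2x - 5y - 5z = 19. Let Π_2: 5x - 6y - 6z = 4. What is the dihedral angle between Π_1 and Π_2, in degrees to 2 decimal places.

cos θ = |n₁·n₂| / (|n₁||n₂|) = |50| / (√54 · √97).
θ = arccos(0.69086) ≈ 46.30°.

46.30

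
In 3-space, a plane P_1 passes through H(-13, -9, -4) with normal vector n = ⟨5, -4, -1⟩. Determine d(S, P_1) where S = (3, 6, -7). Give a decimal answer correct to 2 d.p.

P_1: n·r = n·H gives 5x - 4y - z = -25.
n·S − d = (5)·(3) + (-4)·(6) + (-1)·(-7) − (-25) = 23; |n| = √42.
Distance = |23| / √42 = 23/√42 ≈ 3.55.

3.55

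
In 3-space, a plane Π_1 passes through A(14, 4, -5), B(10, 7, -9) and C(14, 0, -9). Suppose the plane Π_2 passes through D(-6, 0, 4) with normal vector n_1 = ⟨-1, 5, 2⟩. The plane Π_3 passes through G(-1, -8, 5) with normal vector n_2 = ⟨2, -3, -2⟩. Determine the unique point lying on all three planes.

AB = (-4, 3, -4), AC = (0, -4, -4); a normal to Π_1 is AB × AC = (-28, -16, 16).
Using A: Π_1 has equation -28x - 16y + 16z = -536.
Π_2: n_1·r = n_1·D gives -x + 5y + 2z = 14.
Π_3: n_2·r = n_2·G gives 2x - 3y - 2z = 12.
Solving the 3×3 linear system -28x - 16y + 16z = -536, -x + 5y + 2z = 14, 2x - 3y - 2z = 12 (e.g. by elimination or Cramer's rule, determinant = -32) gives (10, 8, -8).

(10, 8, -8)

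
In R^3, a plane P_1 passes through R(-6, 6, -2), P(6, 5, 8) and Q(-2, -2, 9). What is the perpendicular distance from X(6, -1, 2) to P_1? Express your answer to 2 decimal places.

RP = (12, -1, 10), RQ = (4, -8, 11); a normal to P_1 is RP × RQ = (69, -92, -92).
Using R: P_1 has equation 69x - 92y - 92z = -782.
n·X − d = (69)·(6) + (-92)·(-1) + (-92)·(2) − (-782) = 1104; |n| = √21689.
Distance = |1104| / √21689 = 1104/√21689 ≈ 7.50.

7.50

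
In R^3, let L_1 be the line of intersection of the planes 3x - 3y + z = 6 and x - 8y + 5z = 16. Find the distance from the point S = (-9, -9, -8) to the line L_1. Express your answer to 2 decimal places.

6.02

Direction of L_1: (3, -3, 1) × (1, -8, 5) = (-7, -14, -21).
A point on L_1: solving the two plane equations with x = 0 gives (0, -2, 0).
Taking (0, -2, 0) on L_1 with direction v = (-7, -14, -21): w = S − (0, -2, 0) = (-9, -7, -8), and w × v = (35, -133, 77).
Distance = |w × v| / |v| = √24843 / √686 ≈ 6.02.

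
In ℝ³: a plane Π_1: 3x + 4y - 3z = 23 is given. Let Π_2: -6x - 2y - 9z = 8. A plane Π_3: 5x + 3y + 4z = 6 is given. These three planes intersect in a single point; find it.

(5, -1, -4)

Solving the 3×3 linear system 3x + 4y - 3z = 23, -6x - 2y - 9z = 8, 5x + 3y + 4z = 6 (e.g. by elimination or Cramer's rule, determinant = -3) gives (5, -1, -4).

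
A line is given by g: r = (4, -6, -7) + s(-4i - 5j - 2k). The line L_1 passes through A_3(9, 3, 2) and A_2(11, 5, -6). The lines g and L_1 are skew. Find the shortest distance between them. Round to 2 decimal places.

A direction vector for L_1 is A_2 − A_3 = (2, 2, -8).
Common perpendicular direction n = (-4, -5, -2) × (2, 2, -8) = (44, -36, 2).
With w = (9, 3, 2) − (4, -6, -7) = (5, 9, 9), w · n = -86.
Distance = |w · n| / |n| = |-86| / √3236 ≈ 1.51.

1.51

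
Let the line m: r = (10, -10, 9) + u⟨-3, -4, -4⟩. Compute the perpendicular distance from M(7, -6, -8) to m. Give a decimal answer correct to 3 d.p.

14.941

Taking (10, -10, 9) on m with direction v = (-3, -4, -4): w = M − (10, -10, 9) = (-3, 4, -17), and w × v = (-84, 39, 24).
Distance = |w × v| / |v| = √9153 / √41 ≈ 14.941.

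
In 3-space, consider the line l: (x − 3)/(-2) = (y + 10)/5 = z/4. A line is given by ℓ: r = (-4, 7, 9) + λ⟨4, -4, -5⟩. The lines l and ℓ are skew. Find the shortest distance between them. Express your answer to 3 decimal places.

3.528

l has direction (-2, 5, 4) through (3, -10, 0).
Common perpendicular direction n = (-2, 5, 4) × (4, -4, -5) = (-9, 6, -12).
With w = (-4, 7, 9) − (3, -10, 0) = (-7, 17, 9), w · n = 57.
Distance = |w · n| / |n| = |57| / √261 ≈ 3.528.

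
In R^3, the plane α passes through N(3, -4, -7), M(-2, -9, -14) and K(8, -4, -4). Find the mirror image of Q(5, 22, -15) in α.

(-13, -2, 15)

NM = (-5, -5, -7), NK = (5, 0, 3); a normal to α is NM × NK = (-15, -20, 25).
Using N: α has equation -15x - 20y + 25z = -140.
λ = (n·Q − d)/|n|² = (-890 − (-140))/1250 = -3/5.
Reflection = Q − 2λn = (5, 22, -15) − (-6/5)·(-15, -20, 25) = (-13, -2, 15).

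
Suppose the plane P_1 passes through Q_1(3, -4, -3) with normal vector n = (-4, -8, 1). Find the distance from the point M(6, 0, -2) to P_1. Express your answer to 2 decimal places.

4.78

P_1: n·r = n·Q_1 gives -4x - 8y + z = 17.
n·M − d = (-4)·(6) + (-8)·(0) + (1)·(-2) − 17 = -43; |n| = √81.
Distance = |-43| / √81 = 43/√81 ≈ 4.78.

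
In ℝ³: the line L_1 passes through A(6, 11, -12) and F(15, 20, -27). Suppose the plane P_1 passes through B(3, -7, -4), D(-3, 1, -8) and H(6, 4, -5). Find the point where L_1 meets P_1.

(3, 8, -7)

A direction vector for L_1 is F − A = (9, 9, -15).
BD = (-6, 8, -4), BH = (3, 11, -1); a normal to P_1 is BD × BH = (36, -18, -90).
Using B: P_1 has equation 36x - 18y - 90z = 594.
Substitute r = (6, 11, -12) + t(9, 9, -15) into the plane: 1098 + 1512t = 594, so t = -1/3.
Intersection: (6, 11, -12) + (-1/3)·(9, 9, -15) = (3, 8, -7).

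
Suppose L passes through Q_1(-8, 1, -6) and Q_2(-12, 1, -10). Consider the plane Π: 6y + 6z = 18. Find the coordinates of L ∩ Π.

(0, 1, 2)

A direction vector for L is Q_2 − Q_1 = (-4, 0, -4).
Substitute r = (-8, 1, -6) + t(-4, 0, -4) into the plane: -30 + (-24)t = 18, so t = -2.
Intersection: (-8, 1, -6) + (-2)·(-4, 0, -4) = (0, 1, 2).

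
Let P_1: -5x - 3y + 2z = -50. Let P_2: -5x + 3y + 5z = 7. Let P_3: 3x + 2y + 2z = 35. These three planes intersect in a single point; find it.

Solving the 3×3 linear system -5x - 3y + 2z = -50, -5x + 3y + 5z = 7, 3x + 2y + 2z = 35 (e.g. by elimination or Cramer's rule, determinant = -93) gives (5, 9, 1).

(5, 9, 1)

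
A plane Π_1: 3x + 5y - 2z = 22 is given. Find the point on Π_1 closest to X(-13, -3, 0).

Foot = X − λn with λ = (n·X − d)/|n|² = (-54 − 22)/38 = -2.
Foot = (-13, -3, 0) − (-2)·(3, 5, -2) = (-7, 7, -4).

(-7, 7, -4)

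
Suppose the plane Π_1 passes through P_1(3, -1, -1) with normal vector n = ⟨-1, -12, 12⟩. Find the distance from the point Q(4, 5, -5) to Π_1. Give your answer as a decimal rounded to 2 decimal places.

7.12

Π_1: n·r = n·P_1 gives -x - 12y + 12z = -3.
n·Q − d = (-1)·(4) + (-12)·(5) + (12)·(-5) − (-3) = -121; |n| = √289.
Distance = |-121| / √289 = 121/√289 ≈ 7.12.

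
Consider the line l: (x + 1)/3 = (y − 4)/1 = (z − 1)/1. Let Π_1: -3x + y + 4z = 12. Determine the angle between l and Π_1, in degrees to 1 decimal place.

13.7

l has direction (3, 1, 1) through (-1, 4, 1).
sin θ = |n·v| / (|n||v|) = |-4| / (√26 · √11) = 0.23652.
θ ≈ 13.7°.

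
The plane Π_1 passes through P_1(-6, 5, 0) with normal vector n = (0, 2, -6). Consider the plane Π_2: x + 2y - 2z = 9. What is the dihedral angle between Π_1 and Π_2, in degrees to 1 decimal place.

32.5

Π_1: n·r = n·P_1 gives 2y - 6z = 10.
cos θ = |n₁·n₂| / (|n₁||n₂|) = |16| / (√40 · √9).
θ = arccos(0.84327) ≈ 32.5°.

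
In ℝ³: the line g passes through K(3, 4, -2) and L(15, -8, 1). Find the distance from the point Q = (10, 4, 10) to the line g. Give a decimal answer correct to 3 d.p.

A direction vector for g is L − K = (12, -12, 3).
Taking (3, 4, -2) on g with direction v = (12, -12, 3): w = Q − (3, 4, -2) = (7, 0, 12), and w × v = (144, 123, -84).
Distance = |w × v| / |v| = √42921 / √297 ≈ 12.021.

12.021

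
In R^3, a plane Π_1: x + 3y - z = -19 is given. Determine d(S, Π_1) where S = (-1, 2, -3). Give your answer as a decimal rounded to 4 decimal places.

n·S − d = (1)·(-1) + (3)·(2) + (-1)·(-3) − (-19) = 27; |n| = √11.
Distance = |27| / √11 = 27/√11 ≈ 8.1408.

8.1408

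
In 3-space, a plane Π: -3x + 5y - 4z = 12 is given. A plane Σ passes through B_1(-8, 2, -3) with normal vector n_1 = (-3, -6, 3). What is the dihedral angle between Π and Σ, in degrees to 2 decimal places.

50.57

Σ: n_1·r = n_1·B_1 gives -3x - 6y + 3z = 3.
cos θ = |n₁·n₂| / (|n₁||n₂|) = |-33| / (√50 · √54).
θ = arccos(0.63509) ≈ 50.57°.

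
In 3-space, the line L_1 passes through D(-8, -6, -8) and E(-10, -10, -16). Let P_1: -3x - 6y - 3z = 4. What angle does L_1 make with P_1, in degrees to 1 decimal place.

53.3

A direction vector for L_1 is E − D = (-2, -4, -8).
sin θ = |n·v| / (|n||v|) = |54| / (√54 · √84) = 0.80178.
θ ≈ 53.3°.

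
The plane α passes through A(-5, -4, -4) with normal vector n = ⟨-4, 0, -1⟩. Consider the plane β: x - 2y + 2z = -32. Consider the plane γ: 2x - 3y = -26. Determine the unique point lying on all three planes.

α: n·r = n·A gives -4x - z = 24.
Solving the 3×3 linear system -4x - z = 24, x - 2y + 2z = -32, 2x - 3y = -26 (e.g. by elimination or Cramer's rule, determinant = -25) gives (-4, 6, -8).

(-4, 6, -8)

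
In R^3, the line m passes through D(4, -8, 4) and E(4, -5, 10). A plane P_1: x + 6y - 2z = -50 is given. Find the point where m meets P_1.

A direction vector for m is E − D = (0, 3, 6).
Substitute r = (4, -8, 4) + t(0, 3, 6) into the plane: -52 + 6t = -50, so t = 1/3.
Intersection: (4, -8, 4) + (1/3)·(0, 3, 6) = (4, -7, 6).

(4, -7, 6)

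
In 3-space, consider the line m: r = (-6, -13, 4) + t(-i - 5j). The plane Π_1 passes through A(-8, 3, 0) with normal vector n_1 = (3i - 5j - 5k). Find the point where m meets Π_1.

(-3, 2, 4)

Π_1: n_1·r = n_1·A gives 3x - 5y - 5z = -39.
Substitute r = (-6, -13, 4) + t(-1, -5, 0) into the plane: 27 + 22t = -39, so t = -3.
Intersection: (-6, -13, 4) + (-3)·(-1, -5, 0) = (-3, 2, 4).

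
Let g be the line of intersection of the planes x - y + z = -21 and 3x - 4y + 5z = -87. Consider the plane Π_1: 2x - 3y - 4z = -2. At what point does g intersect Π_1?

(-5, 8, -8)

Direction of g: (1, -1, 1) × (3, -4, 5) = (-1, -2, -1).
A point on g: solving the two plane equations with x = -1 gives (-1, 16, -4).
Substitute r = (-1, 16, -4) + t(-1, -2, -1) into the plane: -34 + 8t = -2, so t = 4.
Intersection: (-1, 16, -4) + 4·(-1, -2, -1) = (-5, 8, -8).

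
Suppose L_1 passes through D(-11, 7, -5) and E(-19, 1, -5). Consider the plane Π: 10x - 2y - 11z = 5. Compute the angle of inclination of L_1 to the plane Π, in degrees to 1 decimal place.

27.0

A direction vector for L_1 is E − D = (-8, -6, 0).
sin θ = |n·v| / (|n||v|) = |-68| / (√225 · √100) = 0.45333.
θ ≈ 27.0°.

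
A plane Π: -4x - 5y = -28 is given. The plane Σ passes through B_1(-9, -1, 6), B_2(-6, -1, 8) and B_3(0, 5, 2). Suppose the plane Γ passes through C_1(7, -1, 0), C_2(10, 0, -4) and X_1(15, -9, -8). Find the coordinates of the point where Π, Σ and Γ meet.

B_1B_2 = (3, 0, 2), B_1B_3 = (9, 6, -4); a normal to Σ is B_1B_2 × B_1B_3 = (-12, 30, 18).
Using B_1: Σ has equation -12x + 30y + 18z = 186.
C_1C_2 = (3, 1, -4), C_1X_1 = (8, -8, -8); a normal to Γ is C_1C_2 × C_1X_1 = (-40, -8, -32).
Using C_1: Γ has equation -40x - 8y - 32z = -272.
Solving the 3×3 linear system -4x - 5y = -28, -12x + 30y + 18z = 186, -40x - 8y - 32z = -272 (e.g. by elimination or Cramer's rule, determinant = 8784) gives (2, 4, 5).

(2, 4, 5)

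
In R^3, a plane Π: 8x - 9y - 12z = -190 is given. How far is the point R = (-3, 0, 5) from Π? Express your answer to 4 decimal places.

6.2353

n·R − d = (8)·(-3) + (-9)·(0) + (-12)·(5) − (-190) = 106; |n| = √289.
Distance = |106| / √289 = 106/√289 ≈ 6.2353.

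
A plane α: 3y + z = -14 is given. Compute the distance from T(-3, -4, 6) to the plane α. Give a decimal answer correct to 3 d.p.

2.530

n·T − d = (0)·(-3) + (3)·(-4) + (1)·(6) − (-14) = 8; |n| = √10.
Distance = |8| / √10 = 8/√10 ≈ 2.530.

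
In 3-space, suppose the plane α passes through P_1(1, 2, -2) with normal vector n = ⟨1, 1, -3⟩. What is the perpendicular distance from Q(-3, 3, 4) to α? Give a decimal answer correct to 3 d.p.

6.332

α: n·r = n·P_1 gives x + y - 3z = 9.
n·Q − d = (1)·(-3) + (1)·(3) + (-3)·(4) − 9 = -21; |n| = √11.
Distance = |-21| / √11 = 21/√11 ≈ 6.332.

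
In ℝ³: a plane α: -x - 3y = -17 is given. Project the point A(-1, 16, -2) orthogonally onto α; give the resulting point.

Foot = A − λn with λ = (n·A − d)/|n|² = (-47 − (-17))/10 = -3.
Foot = (-1, 16, -2) − (-3)·(-1, -3, 0) = (-4, 7, -2).

(-4, 7, -2)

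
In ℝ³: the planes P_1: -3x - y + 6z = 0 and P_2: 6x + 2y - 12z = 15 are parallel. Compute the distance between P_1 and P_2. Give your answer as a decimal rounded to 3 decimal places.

Rescale P_2 by 1/(-2): -3x - y + 6z = -15/2. Then distance = |0 − (-15/2)| / √46 ≈ 1.106.

1.106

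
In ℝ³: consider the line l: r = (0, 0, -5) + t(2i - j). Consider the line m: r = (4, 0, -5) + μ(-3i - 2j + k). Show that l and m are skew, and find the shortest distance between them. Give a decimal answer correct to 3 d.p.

0.544

Common perpendicular direction n = (2, -1, 0) × (-3, -2, 1) = (-1, -2, -7).
With w = (4, 0, -5) − (0, 0, -5) = (4, 0, 0), w · n = -4.
Since n ≠ 0 the lines are not parallel, and w · n = -4 ≠ 0 so they do not intersect; hence they are skew.
Distance = |w · n| / |n| = |-4| / √54 ≈ 0.544.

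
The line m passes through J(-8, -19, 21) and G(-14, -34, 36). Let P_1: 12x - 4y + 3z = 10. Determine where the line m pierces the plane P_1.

(-2, -4, 6)

A direction vector for m is G − J = (-6, -15, 15).
Substitute r = (-8, -19, 21) + t(-6, -15, 15) into the plane: 43 + 33t = 10, so t = -1.
Intersection: (-8, -19, 21) + (-1)·(-6, -15, 15) = (-2, -4, 6).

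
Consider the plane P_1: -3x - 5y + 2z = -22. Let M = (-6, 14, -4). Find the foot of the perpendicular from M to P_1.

Foot = M − λn with λ = (n·M − d)/|n|² = (-60 − (-22))/38 = -1.
Foot = (-6, 14, -4) − (-1)·(-3, -5, 2) = (-9, 9, -2).

(-9, 9, -2)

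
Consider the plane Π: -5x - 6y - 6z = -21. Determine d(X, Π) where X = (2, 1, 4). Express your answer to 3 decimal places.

n·X − d = (-5)·(2) + (-6)·(1) + (-6)·(4) − (-21) = -19; |n| = √97.
Distance = |-19| / √97 = 19/√97 ≈ 1.929.

1.929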